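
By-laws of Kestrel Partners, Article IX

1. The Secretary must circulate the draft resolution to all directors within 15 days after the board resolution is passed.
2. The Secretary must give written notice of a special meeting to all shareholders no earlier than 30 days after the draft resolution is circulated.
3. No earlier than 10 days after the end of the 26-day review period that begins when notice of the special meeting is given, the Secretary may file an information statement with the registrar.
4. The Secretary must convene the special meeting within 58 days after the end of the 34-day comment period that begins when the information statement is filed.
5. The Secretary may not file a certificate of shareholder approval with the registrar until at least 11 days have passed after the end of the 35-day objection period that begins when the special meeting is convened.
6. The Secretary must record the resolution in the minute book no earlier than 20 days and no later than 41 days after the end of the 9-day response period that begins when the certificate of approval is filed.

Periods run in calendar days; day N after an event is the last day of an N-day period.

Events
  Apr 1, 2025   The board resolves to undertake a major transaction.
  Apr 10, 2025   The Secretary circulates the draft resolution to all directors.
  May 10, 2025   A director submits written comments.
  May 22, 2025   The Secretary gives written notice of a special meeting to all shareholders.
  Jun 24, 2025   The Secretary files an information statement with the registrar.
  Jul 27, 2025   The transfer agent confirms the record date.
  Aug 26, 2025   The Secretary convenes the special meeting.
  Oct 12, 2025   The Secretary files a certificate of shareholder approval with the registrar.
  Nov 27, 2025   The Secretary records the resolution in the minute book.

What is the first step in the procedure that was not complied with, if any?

Step 1 — counting 15 days from Apr 1, 2025 (when the board resolution is passed) gives a deadline of Apr 16, 2025; Apr 10, 2025 is within that limit.
Step 2 — must wait 30 days from Apr 10, 2025 (when the draft resolution is circulated), so not before May 10, 2025; done May 22, 2025, after the minimum wait.
Step 3 — must wait 10 days from Jun 17, 2025 (end of the 26-day review period, which began when notice of the special meeting is given on May 22, 2025), so not before Jun 27, 2025; done Jun 24, 2025 — 3 days too early.
The procedure was therefore not followed at step 3.

Step 3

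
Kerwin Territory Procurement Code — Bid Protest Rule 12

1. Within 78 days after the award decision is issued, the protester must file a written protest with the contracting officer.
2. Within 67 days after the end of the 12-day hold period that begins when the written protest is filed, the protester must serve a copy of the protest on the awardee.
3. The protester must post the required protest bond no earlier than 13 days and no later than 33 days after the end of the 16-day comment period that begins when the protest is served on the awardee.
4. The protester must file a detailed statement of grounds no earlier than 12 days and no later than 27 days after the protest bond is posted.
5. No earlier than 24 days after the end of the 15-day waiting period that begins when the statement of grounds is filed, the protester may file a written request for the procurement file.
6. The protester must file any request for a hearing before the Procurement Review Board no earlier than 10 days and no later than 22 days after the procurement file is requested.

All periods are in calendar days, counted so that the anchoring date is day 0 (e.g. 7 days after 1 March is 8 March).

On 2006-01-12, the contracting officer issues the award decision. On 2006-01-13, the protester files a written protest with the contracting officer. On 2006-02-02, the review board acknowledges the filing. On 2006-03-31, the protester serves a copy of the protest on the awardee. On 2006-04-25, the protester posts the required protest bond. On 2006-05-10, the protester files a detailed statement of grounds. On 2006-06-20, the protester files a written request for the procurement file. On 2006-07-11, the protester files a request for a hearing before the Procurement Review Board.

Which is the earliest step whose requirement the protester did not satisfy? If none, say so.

Step 3

Step 1 — counting 78 days from 2006-01-12 (when the award decision is issued) gives a deadline of 2006-03-31; done 2006-01-13 — timely.
Step 2 — counting 67 days from 2006-01-25 (end of the 12-day hold period, which began when the written protest is filed on 2006-01-13) gives a deadline of 2006-04-02; done 2006-03-31 — timely.
Step 3 — 13 and 33 days from 2006-04-16 (end of the 16-day comment period, which began when the protest is served on the awardee on 2006-03-31) are 2006-04-29 and 2006-05-19 respectively; done 2006-04-25 — 4 days before the window opened.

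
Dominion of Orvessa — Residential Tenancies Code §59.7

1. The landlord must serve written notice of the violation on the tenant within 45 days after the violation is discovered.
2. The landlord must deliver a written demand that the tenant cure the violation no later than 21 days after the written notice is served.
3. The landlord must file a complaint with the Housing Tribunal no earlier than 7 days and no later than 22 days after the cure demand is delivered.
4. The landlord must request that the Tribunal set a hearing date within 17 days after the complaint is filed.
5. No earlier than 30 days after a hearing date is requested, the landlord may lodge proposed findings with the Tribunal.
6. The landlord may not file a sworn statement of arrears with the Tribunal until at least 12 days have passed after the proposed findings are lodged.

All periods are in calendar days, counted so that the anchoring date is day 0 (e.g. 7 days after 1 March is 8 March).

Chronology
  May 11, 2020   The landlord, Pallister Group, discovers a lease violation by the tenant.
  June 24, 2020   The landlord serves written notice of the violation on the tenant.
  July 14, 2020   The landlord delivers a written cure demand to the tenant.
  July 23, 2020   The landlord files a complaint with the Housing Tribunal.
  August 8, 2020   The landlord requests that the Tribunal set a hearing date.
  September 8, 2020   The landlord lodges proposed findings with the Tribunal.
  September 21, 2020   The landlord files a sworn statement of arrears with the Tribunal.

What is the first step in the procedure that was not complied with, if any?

None — every step was satisfied

Step 1: 45 days after May 11, 2020 (when the violation is discovered) is June 25, 2020; completed June 24, 2020, before the deadline.
Step 2: 21 days after June 24, 2020 (when the written notice is served) is July 15, 2020; July 14, 2020 is within that limit.
Step 3: the window is 7–22 days after July 14, 2020 (when the cure demand is delivered), so July 21, 2020 through August 5, 2020; done July 23, 2020 — within the window.
Step 4: 17 days after July 23, 2020 (when the complaint is filed) is August 9, 2020; August 8, 2020 is within that limit.
Step 5: the earliest permitted date is 30 days after August 8, 2020 (when a hearing date is requested), i.e. September 7, 2020; done September 8, 2020, after the minimum wait.
Step 6: the earliest permitted date is 12 days after September 8, 2020 (when the proposed findings are lodged), i.e. September 20, 2020; done September 21, 2020 — permitted.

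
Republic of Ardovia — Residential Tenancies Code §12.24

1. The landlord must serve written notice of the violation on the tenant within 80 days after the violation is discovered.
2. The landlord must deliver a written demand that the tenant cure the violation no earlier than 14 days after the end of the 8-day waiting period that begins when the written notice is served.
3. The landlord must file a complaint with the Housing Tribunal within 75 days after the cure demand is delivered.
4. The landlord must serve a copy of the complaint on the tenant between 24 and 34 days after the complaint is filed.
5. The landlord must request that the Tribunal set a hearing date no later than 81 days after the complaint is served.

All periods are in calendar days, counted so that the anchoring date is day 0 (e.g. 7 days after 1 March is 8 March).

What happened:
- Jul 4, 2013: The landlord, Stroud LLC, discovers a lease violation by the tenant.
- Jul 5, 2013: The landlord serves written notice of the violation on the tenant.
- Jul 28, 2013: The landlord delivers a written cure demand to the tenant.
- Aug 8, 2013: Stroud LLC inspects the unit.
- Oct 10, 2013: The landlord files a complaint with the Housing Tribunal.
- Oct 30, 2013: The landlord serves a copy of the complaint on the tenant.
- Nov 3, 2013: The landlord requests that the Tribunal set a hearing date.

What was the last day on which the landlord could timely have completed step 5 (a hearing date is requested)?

Jan 19, 2014

Step 5 runs from Oct 30, 2013, when the complaint is served. 81 days after Oct 30, 2013 is Jan 19, 2014.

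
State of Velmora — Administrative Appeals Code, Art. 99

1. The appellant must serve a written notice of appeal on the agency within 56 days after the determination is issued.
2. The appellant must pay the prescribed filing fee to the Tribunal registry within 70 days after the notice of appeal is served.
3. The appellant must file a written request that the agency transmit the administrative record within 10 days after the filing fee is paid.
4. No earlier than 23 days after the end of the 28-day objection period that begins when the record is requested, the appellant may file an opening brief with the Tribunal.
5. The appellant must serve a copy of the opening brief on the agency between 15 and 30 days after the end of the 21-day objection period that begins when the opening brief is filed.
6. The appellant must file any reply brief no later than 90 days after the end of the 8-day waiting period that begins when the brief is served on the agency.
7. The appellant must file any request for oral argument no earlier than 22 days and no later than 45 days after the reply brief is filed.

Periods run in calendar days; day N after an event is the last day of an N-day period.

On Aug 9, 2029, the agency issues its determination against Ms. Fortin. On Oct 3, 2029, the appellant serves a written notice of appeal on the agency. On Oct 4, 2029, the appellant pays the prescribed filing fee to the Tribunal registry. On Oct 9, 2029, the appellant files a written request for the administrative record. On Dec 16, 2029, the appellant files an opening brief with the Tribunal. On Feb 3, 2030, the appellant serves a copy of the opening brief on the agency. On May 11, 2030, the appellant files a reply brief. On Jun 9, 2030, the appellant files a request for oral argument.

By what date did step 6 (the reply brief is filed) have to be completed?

The brief is served on the agency on Feb 3, 2030; the 8-day waiting period therefore ends Feb 11, 2030, and step 6 runs from that date. 90 days after Feb 11, 2030 is May 12, 2030.

May 12, 2030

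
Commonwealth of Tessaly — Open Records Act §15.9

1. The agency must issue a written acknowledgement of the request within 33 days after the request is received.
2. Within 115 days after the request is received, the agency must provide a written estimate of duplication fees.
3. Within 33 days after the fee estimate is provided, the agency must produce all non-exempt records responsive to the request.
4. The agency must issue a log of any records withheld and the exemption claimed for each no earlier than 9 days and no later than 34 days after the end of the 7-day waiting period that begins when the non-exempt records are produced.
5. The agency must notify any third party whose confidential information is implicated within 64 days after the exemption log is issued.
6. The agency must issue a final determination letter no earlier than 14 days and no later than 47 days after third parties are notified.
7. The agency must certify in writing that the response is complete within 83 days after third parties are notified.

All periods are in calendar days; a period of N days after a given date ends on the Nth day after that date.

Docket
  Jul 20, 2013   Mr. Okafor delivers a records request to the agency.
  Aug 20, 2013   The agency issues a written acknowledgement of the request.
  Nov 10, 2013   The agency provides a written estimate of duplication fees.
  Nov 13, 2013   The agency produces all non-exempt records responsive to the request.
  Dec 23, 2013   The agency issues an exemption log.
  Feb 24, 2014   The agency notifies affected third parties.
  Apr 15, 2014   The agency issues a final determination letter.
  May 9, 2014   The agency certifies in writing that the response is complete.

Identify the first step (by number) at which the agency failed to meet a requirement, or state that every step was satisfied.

Step 6

Step 1: 33 days after Jul 20, 2013 (when the request is received) is Aug 22, 2013; done Aug 20, 2013 — timely.
Step 2: 115 days after Jul 20, 2013 (when the request is received) is Nov 12, 2013; Nov 10, 2013 is within that limit.
Step 3: 33 days after Nov 10, 2013 (when the fee estimate is provided) is Dec 13, 2013; Nov 13, 2013 is within that limit.
Step 4: the window is 9–34 days after Nov 20, 2013 (end of the 7-day waiting period, which began when the non-exempt records are produced on Nov 13, 2013), so Nov 29, 2013 through Dec 24, 2013; Dec 23, 2013 falls inside that range.
Step 5: 64 days after Dec 23, 2013 (when the exemption log is issued) is Feb 25, 2014; done Feb 24, 2014 — timely.
Step 6: the window is 14–47 days after Feb 24, 2014 (when third parties are notified), so Mar 10, 2014 through Apr 12, 2014; Apr 15, 2014 is 3 days past the end of the window.
No need to go further; step 6 was not satisfied.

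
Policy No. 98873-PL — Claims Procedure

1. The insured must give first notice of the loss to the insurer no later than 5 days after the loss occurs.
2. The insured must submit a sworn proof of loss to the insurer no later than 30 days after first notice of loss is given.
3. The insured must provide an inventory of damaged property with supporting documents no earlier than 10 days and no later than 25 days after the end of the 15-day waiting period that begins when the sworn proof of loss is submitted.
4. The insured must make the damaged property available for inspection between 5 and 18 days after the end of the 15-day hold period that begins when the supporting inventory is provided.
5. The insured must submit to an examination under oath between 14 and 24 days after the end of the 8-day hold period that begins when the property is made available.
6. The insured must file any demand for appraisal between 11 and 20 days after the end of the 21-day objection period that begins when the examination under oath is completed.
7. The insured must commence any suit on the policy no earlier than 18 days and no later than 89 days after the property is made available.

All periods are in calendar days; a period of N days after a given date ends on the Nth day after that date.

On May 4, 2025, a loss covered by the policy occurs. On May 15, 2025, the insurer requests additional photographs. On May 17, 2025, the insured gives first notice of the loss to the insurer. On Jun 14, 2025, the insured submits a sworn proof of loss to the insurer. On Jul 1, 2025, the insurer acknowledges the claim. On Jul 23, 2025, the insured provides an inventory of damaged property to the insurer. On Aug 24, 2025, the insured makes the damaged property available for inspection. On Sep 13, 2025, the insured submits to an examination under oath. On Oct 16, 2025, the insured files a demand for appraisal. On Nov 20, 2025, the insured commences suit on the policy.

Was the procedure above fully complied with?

No

Step 1: 5 days after May 4, 2025 (when the loss occurs) is May 9, 2025; May 17, 2025 misses that deadline by 8 days.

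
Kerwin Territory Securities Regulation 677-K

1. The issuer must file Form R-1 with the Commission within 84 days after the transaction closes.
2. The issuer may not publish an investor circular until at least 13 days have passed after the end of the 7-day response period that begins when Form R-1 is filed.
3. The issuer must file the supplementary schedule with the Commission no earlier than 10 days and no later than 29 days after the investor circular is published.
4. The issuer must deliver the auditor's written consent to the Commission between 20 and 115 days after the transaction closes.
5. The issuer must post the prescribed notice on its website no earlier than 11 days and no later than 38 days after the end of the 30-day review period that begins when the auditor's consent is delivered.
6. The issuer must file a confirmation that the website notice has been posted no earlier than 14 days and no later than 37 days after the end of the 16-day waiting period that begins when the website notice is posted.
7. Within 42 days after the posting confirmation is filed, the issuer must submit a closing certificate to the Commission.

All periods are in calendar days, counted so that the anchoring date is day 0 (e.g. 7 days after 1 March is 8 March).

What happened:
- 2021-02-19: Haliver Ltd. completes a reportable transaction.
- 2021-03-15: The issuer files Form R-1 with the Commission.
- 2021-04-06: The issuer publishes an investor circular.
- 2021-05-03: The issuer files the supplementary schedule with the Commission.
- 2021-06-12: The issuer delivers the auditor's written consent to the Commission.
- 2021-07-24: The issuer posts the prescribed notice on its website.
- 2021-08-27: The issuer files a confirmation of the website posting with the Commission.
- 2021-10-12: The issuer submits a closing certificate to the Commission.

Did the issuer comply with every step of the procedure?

No

Step 1: 84 days after 2021-02-19 (when the transaction closes) is 2021-05-14; done 2021-03-15 — timely.
Step 2: the earliest permitted date is 13 days after 2021-03-22 (end of the 7-day response period, which began when Form R-1 is filed on 2021-03-15), i.e. 2021-04-04; done 2021-04-06, after the minimum wait.
Step 3: the window is 10–29 days after 2021-04-06 (when the investor circular is published), so 2021-04-16 through 2021-05-05; done 2021-05-03 — within the window.
Step 4: the window is 20–115 days after 2021-02-19 (when the transaction closes), so 2021-03-11 through 2021-06-14; 2021-06-12 falls inside that range.
Step 5: the window is 11–38 days after 2021-07-12 (end of the 30-day review period, which began when the auditor's consent is delivered on 2021-06-12), so 2021-07-23 through 2021-08-19; done 2021-07-24, which is between those dates.
Step 6: the window is 14–37 days after 2021-08-09 (end of the 16-day waiting period, which began when the website notice is posted on 2021-07-24), so 2021-08-23 through 2021-09-15; done 2021-08-27 — within the window.
Step 7: 42 days after 2021-08-27 (when the posting confirmation is filed) is 2021-10-08; 2021-10-12 misses that deadline by 4 days.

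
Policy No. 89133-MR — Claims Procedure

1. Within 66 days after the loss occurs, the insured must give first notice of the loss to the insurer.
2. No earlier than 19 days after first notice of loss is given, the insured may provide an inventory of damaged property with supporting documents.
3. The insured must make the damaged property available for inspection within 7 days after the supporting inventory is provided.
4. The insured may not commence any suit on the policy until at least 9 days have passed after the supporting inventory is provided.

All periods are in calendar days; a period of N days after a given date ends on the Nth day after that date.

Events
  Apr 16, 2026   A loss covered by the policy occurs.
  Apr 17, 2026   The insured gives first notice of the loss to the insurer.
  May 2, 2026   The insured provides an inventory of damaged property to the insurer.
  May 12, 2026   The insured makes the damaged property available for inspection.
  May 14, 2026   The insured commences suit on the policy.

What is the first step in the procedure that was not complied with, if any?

Step 1: 66 days after Apr 16, 2026 (when the loss occurs) is Jun 21, 2026; Apr 17, 2026 is within that limit.
Step 2: the earliest permitted date is 19 days after Apr 17, 2026 (when first notice of loss is given), i.e. May 6, 2026; acted on May 2, 2026, 4 days prematurely.
That is the first point of non-compliance.

Step 2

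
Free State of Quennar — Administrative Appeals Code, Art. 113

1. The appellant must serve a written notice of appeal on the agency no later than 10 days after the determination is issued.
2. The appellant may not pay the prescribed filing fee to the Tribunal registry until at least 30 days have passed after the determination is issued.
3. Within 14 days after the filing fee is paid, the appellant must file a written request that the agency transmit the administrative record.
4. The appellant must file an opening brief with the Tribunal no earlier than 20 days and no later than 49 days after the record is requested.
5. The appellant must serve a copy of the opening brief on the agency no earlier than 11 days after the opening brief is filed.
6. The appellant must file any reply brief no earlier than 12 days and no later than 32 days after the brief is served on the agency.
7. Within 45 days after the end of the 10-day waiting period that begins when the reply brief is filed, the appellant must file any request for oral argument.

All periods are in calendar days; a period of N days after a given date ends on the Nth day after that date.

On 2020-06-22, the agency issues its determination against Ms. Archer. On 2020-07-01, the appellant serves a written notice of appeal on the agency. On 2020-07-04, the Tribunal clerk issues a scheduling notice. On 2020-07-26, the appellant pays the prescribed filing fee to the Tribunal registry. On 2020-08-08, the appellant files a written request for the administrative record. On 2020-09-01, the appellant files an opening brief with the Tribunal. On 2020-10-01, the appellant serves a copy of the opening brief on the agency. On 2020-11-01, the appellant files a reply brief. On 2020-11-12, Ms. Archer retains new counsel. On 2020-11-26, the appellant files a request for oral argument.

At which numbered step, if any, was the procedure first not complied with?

None — every step was satisfied

Step 1 — counting 10 days from 2020-06-22 (when the determination is issued) gives a deadline of 2020-07-02; completed 2020-07-01, before the deadline.
Step 2 — must wait 30 days from 2020-06-22 (when the determination is issued), so not before 2020-07-22; 2020-07-26 is on or after that date.
Step 3 — counting 14 days from 2020-07-26 (when the filing fee is paid) gives a deadline of 2020-08-09; completed 2020-08-08, before the deadline.
Step 4 — 20 and 49 days from 2020-08-08 (when the record is requested) are 2020-08-28 and 2020-09-26 respectively; done 2020-09-01, which is between those dates.
Step 5 — must wait 11 days from 2020-09-01 (when the opening brief is filed), so not before 2020-09-12; done 2020-10-01, after the minimum wait.
Step 6 — 12 and 32 days from 2020-10-01 (when the brief is served on the agency) are 2020-10-13 and 2020-11-02 respectively; done 2020-11-01, which is between those dates.
Step 7 — counting 45 days from 2020-11-11 (end of the 10-day waiting period, which began when the reply brief is filed on 2020-11-01) gives a deadline of 2020-12-26; completed 2020-11-26, before the deadline.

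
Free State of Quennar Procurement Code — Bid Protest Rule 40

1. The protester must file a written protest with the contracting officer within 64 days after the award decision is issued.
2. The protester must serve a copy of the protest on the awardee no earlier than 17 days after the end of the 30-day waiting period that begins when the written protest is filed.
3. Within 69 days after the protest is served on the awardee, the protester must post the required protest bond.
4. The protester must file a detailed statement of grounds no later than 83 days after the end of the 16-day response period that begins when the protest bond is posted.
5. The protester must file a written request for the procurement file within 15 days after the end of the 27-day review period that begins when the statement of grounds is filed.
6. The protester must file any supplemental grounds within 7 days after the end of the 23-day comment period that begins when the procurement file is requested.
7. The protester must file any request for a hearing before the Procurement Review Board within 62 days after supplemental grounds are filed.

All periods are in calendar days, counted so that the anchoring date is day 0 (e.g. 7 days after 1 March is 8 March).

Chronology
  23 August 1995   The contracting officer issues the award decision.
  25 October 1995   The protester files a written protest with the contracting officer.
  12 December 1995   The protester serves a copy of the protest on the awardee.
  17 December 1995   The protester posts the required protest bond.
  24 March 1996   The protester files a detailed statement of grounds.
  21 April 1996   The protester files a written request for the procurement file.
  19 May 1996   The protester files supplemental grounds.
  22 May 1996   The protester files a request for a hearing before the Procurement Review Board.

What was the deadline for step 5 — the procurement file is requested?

5 May 1996

The statement of grounds is filed on 24 March 1996; the 27-day review period therefore ends 20 April 1996, and step 5 runs from that date. 15 days after 20 April 1996 is 5 May 1996.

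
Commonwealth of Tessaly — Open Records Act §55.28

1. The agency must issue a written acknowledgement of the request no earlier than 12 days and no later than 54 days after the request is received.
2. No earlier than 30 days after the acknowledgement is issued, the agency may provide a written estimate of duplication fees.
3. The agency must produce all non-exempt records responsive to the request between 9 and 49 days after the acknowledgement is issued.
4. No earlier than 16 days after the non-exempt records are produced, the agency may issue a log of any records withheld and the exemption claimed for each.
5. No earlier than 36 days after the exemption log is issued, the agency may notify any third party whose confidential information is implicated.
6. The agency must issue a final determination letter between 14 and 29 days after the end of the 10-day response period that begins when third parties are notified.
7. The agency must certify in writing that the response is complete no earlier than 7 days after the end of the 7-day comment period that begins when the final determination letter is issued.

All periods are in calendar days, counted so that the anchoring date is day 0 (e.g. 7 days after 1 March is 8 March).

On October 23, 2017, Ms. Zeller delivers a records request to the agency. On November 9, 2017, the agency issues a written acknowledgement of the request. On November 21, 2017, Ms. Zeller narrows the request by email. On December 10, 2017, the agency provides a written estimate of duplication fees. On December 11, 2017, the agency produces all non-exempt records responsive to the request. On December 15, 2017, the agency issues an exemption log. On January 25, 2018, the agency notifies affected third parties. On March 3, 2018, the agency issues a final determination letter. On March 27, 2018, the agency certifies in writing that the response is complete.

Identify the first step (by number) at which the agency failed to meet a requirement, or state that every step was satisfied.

Step 4

(1) the permitted window runs from October 23, 2017 + 12 = November 4, 2017 to October 23, 2017 + 54 = December 16, 2017; November 9, 2017 falls inside that range.
(2) permitted from November 9, 2017 + 30 days = December 9, 2017 onward; done December 10, 2017, after the minimum wait.
(3) the permitted window runs from November 9, 2017 + 9 = November 18, 2017 to November 9, 2017 + 49 = December 28, 2017; done December 11, 2017, which is between those dates.
(4) permitted from December 11, 2017 + 16 days = December 27, 2017 onward; done December 15, 2017 — 12 days too early.
That is the first point of non-compliance.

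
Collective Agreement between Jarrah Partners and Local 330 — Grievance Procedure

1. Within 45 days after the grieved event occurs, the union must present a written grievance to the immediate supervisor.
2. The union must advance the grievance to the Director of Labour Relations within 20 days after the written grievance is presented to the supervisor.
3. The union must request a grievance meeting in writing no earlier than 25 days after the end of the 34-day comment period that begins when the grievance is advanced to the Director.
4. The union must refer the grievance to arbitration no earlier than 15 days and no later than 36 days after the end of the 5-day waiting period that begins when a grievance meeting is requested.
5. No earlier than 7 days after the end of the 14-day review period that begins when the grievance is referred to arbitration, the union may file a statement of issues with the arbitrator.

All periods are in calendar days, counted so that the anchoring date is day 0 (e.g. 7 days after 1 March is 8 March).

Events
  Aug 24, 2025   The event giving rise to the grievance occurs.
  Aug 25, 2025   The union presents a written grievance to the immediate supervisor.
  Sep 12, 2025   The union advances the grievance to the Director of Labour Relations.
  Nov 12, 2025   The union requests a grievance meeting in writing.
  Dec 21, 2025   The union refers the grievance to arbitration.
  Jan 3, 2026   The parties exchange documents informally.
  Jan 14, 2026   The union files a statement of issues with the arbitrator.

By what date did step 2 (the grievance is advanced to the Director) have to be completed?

Step 2 runs from Aug 25, 2025, when the written grievance is presented to the supervisor. 20 days after Aug 25, 2025 is Sep 14, 2025.

Sep 14, 2025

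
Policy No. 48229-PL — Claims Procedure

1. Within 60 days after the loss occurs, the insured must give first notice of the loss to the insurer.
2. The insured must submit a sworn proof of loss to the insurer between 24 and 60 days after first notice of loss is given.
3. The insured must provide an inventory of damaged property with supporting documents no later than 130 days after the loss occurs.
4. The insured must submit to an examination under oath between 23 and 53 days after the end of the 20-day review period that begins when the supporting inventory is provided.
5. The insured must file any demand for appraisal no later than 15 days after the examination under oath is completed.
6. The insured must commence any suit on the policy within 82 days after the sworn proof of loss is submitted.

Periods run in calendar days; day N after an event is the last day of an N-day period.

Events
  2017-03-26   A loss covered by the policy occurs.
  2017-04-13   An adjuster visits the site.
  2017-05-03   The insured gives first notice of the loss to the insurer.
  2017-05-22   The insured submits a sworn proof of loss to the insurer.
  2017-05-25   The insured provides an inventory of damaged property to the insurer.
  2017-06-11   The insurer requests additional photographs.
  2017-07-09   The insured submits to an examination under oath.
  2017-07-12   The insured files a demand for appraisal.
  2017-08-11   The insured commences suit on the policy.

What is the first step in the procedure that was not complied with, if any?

Step 1: 60 days after 2017-03-26 (when the loss occurs) is 2017-05-25; done 2017-05-03 — timely.
Step 2: the window is 24–60 days after 2017-05-03 (when first notice of loss is given), so 2017-05-27 through 2017-07-02; done 2017-05-22 — 5 days before the window opened.

Step 2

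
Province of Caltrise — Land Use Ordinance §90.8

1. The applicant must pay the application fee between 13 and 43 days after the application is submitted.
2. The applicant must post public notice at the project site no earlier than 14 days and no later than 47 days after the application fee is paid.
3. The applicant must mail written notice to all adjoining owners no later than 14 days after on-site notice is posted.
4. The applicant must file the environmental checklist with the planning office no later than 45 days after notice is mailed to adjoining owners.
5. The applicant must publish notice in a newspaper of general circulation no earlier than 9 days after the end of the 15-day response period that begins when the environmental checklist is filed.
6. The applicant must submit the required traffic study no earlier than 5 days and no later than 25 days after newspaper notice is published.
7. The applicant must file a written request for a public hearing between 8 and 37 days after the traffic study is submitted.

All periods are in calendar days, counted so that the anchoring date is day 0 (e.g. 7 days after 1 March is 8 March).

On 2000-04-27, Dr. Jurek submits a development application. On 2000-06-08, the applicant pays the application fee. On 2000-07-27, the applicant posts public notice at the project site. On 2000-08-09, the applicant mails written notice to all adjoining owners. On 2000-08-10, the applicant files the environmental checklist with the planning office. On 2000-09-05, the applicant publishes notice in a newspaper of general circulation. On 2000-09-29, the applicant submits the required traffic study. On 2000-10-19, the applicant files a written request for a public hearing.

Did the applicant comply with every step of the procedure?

No

Step 1: the window is 13–43 days after 2000-04-27 (when the application is submitted), so 2000-05-10 through 2000-06-09; done 2000-06-08 — within the window.
Step 2: the window is 14–47 days after 2000-06-08 (when the application fee is paid), so 2000-06-22 through 2000-07-25; done 2000-07-27 — 2 days after the window closed.
The analysis stops there.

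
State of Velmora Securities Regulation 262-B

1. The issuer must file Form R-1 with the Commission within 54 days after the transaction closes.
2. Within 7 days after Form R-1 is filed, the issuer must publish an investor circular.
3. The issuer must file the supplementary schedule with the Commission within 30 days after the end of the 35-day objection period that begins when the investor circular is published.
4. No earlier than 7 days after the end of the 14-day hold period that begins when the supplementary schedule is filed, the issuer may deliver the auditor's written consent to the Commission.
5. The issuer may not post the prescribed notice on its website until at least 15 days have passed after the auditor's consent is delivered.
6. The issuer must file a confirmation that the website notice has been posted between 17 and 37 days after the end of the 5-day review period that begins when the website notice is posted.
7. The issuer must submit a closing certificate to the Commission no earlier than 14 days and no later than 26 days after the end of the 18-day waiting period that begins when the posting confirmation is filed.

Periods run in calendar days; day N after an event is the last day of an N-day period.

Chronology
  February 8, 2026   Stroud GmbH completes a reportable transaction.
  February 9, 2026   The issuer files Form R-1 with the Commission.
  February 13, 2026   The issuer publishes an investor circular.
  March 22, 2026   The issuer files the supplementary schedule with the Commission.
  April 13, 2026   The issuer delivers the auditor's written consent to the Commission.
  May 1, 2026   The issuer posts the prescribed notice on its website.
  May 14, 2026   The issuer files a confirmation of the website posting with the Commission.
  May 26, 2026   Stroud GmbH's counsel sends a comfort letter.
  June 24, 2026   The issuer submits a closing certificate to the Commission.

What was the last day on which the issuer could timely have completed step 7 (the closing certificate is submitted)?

The posting confirmation is filed on May 14, 2026; the 18-day waiting period therefore ends June 1, 2026, and step 7 runs from that date. The window is 14–26 days after June 1, 2026; it closes on June 27, 2026.

June 27, 2026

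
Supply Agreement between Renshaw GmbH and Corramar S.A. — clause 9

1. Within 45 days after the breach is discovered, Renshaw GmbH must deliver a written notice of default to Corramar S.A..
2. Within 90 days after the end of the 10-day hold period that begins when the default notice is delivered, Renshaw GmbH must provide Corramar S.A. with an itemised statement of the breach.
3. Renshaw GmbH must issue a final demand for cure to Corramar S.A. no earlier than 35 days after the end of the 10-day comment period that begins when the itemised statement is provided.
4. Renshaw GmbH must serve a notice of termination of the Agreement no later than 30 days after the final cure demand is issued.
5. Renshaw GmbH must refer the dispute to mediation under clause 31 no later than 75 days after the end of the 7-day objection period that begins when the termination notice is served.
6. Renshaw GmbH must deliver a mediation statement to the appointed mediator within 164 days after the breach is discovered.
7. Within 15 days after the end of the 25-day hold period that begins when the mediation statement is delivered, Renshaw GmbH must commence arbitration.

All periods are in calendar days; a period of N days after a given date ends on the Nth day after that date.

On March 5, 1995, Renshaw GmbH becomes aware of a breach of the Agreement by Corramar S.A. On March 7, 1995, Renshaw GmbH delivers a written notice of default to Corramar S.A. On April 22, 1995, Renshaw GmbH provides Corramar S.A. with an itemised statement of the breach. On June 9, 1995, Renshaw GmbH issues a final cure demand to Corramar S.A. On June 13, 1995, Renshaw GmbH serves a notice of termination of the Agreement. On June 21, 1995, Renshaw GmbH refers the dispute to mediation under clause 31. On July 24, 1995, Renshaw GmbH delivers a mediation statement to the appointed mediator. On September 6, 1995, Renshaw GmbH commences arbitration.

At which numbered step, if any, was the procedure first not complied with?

Step 1 — counting 45 days from March 5, 1995 (when the breach is discovered) gives a deadline of April 19, 1995; March 7, 1995 is within that limit.
Step 2 — counting 90 days from March 17, 1995 (end of the 10-day hold period, which began when the default notice is delivered on March 7, 1995) gives a deadline of June 15, 1995; completed April 22, 1995, before the deadline.
Step 3 — must wait 35 days from May 2, 1995 (end of the 10-day comment period, which began when the itemised statement is provided on April 22, 1995), so not before June 6, 1995; June 9, 1995 is on or after that date.
Step 4 — counting 30 days from June 9, 1995 (when the final cure demand is issued) gives a deadline of July 9, 1995; done June 13, 1995 — timely.
Step 5 — counting 75 days from June 20, 1995 (end of the 7-day objection period, which began when the termination notice is served on June 13, 1995) gives a deadline of September 3, 1995; June 21, 1995 is within that limit.
Step 6 — counting 164 days from March 5, 1995 (when the breach is discovered) gives a deadline of August 16, 1995; July 24, 1995 is within that limit.
Step 7 — counting 15 days from August 18, 1995 (end of the 25-day hold period, which began when the mediation statement is delivered on July 24, 1995) gives a deadline of September 2, 1995; done September 6, 1995 — 4 days late.

Step 7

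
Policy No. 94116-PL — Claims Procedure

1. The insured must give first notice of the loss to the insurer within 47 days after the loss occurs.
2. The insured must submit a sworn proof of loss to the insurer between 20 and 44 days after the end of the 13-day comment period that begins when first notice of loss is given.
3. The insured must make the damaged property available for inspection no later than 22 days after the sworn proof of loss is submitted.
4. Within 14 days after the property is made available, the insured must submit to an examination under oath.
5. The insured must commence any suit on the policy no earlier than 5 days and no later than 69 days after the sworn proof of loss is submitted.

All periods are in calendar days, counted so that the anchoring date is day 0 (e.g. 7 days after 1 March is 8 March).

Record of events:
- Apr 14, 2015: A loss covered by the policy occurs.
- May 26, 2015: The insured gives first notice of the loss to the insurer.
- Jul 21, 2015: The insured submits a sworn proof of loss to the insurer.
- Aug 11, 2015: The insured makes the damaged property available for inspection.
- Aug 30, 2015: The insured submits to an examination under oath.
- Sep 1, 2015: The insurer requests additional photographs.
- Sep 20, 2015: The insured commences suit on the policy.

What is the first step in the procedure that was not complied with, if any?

(1) due by Apr 14, 2015 + 47 days = May 31, 2015; completed May 26, 2015, before the deadline.
(2) the permitted window runs from Jun 8, 2015 + 20 = Jun 28, 2015 to Jun 8, 2015 + 44 = Jul 22, 2015; done Jul 21, 2015, which is between those dates.
(3) due by Jul 21, 2015 + 22 days = Aug 12, 2015; completed Aug 11, 2015, before the deadline.
(4) due by Aug 11, 2015 + 14 days = Aug 25, 2015; Aug 30, 2015 misses that deadline by 5 days.

Step 4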